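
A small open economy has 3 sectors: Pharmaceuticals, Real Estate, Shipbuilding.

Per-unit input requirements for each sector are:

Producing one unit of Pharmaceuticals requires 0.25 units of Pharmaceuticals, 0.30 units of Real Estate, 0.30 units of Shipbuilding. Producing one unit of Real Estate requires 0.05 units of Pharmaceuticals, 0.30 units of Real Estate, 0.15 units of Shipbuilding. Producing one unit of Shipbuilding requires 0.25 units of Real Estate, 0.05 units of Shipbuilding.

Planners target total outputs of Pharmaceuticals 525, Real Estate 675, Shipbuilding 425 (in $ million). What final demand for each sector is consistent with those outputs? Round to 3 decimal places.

I − A =
  [   0.75    -0.05     0.00]
  [  -0.30     0.70    -0.25]
  [  -0.30    -0.15     0.95]
d = (I − A) x:
  d_P = (+0.75)·525 + (-0.05)·675 + (+0.00)·425 = 360.000
  d_R = (-0.30)·525 + (+0.70)·675 + (-0.25)·425 = 208.750
  d_S = (-0.30)·525 + (-0.15)·675 + (+0.95)·425 = 145.000

d_P = 360.000, d_R = 208.750, d_S = 145.000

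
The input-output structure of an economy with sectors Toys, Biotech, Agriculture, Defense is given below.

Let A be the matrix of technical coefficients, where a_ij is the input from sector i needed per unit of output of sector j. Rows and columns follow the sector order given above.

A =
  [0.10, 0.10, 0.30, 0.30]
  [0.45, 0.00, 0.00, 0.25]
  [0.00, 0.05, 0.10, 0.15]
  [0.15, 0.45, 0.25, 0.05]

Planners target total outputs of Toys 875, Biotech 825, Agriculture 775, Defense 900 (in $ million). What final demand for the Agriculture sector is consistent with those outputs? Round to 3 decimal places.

d_A = 521.250

I − A =
  [   0.90    -0.10    -0.30    -0.30]
  [  -0.45     1.00     0.00    -0.25]
  [   0.00    -0.05     0.90    -0.15]
  [  -0.15    -0.45    -0.25     0.95]
d = (I − A) x:
  d_T = (+0.90)·875 + (-0.10)·825 + (-0.30)·775 + (-0.30)·900 = 202.500
  d_B = (-0.45)·875 + (+1.00)·825 + (+0.00)·775 + (-0.25)·900 = 206.250
  d_A = (+0.00)·875 + (-0.05)·825 + (+0.90)·775 + (-0.15)·900 = 521.250
  d_D = (-0.15)·875 + (-0.45)·825 + (-0.25)·775 + (+0.95)·900 = 158.750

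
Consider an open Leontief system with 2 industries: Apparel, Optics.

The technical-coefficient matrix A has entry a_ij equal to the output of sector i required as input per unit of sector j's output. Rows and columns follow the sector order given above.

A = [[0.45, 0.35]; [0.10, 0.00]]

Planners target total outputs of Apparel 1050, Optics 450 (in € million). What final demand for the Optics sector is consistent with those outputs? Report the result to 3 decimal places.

I − A =
  [   0.55    -0.35]
  [  -0.10     1.00]
d = (I − A) x:
  d_1 = (+0.55)·1050 + (-0.35)·450 = 420.000
  d_2 = (-0.10)·1050 + (+1.00)·450 = 345.000

d_2 = 345.000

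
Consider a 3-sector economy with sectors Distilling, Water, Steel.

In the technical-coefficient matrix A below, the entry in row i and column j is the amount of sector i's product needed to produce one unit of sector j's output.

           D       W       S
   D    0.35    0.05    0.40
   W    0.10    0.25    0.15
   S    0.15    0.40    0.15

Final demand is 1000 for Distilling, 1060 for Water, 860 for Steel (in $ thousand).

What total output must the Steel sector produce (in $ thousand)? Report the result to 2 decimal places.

x_S = 2754.05

I − A =
  [   0.65    -0.05    -0.40]
  [  -0.10     0.75    -0.15]
  [  -0.15    -0.40     0.85]
Cofactors of I−A, C_ij = (−1)^(i+j)·(minor ij) (rows/columns in the sector order above):
  C_11 = (0.75)(0.85) − (-0.15)(-0.40) = 0.5775
  C_12 = −[(-0.10)(0.85) − (-0.15)(-0.15)] = 0.1075
  C_13 = (-0.10)(-0.40) − (0.75)(-0.15) = 0.1525
  C_21 = −[(-0.05)(0.85) − (-0.40)(-0.40)] = 0.2025
  C_22 = (0.65)(0.85) − (-0.40)(-0.15) = 0.4925
  C_23 = −[(0.65)(-0.40) − (-0.05)(-0.15)] = 0.2675
  C_31 = (-0.05)(-0.15) − (-0.40)(0.75) = 0.3075
  C_32 = −[(0.65)(-0.15) − (-0.40)(-0.10)] = 0.1375
  C_33 = (0.65)(0.75) − (-0.05)(-0.10) = 0.4825
det(I−A) = Σ_j (I−A)_1j·C_1j = (0.65)(0.5775) + (-0.05)(0.1075) + (-0.40)(0.1525) = 0.3090
adj(I−A) = Cᵀ =
  [ 0.5775   0.2025   0.3075]
  [ 0.1075   0.4925   0.1375]
  [ 0.1525   0.2675   0.4825]
(I − A)⁻¹ = adj(I−A) / det(I−A) ≈
  [   1.8689     0.6553     0.9951]
  [   0.3479     1.5939     0.4450]
  [   0.4935     0.8657     1.5615]
x = (I − A)⁻¹ d = adj(I−A)·d / det(I−A), with det(I−A) = 0.3090:
  x_D = (0.5775·1000 + 0.2025·1060 + 0.3075·860) / 0.3090 = 1056.60 / 0.3090 ≈ 3419.42
  x_W = (0.1075·1000 + 0.4925·1060 + 0.1375·860) / 0.3090 = 747.80 / 0.3090 ≈ 2420.06
  x_S = (0.1525·1000 + 0.2675·1060 + 0.4825·860) / 0.3090 = 851.00 / 0.3090 ≈ 2754.05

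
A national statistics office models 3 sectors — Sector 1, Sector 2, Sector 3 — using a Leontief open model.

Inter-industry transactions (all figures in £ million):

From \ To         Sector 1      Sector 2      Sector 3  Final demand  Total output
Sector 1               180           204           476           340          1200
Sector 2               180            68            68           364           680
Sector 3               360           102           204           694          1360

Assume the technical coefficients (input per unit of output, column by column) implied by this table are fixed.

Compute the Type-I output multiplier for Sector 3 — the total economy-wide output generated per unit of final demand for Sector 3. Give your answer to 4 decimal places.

Technical coefficients a_ij = z_ij / X_j:
  a_11 = 180/1200 = 0.15, a_21 = 180/1200 = 0.15, a_31 = 360/1200 = 0.30
  a_12 = 204/680 = 0.30, a_22 = 68/680 = 0.10, a_32 = 102/680 = 0.15
  a_13 = 476/1360 = 0.35, a_23 = 68/1360 = 0.05, a_33 = 204/1360 = 0.15
I − A =
  [   0.85    -0.30    -0.35]
  [  -0.15     0.90    -0.05]
  [  -0.30    -0.15     0.85]
Cofactors of I−A, C_ij = (−1)^(i+j)·(minor ij) (rows/columns in the sector order above):
  C_11 = (0.90)(0.85) − (-0.05)(-0.15) = 0.7575
  C_12 = −[(-0.15)(0.85) − (-0.05)(-0.30)] = 0.1425
  C_13 = (-0.15)(-0.15) − (0.90)(-0.30) = 0.2925
  C_21 = −[(-0.30)(0.85) − (-0.35)(-0.15)] = 0.3075
  C_22 = (0.85)(0.85) − (-0.35)(-0.30) = 0.6175
  C_23 = −[(0.85)(-0.15) − (-0.30)(-0.30)] = 0.2175
  C_31 = (-0.30)(-0.05) − (-0.35)(0.90) = 0.3300
  C_32 = −[(0.85)(-0.05) − (-0.35)(-0.15)] = 0.0950
  C_33 = (0.85)(0.90) − (-0.30)(-0.15) = 0.7200
det(I−A) = Σ_j (I−A)_1j·C_1j = (0.85)(0.7575) + (-0.30)(0.1425) + (-0.35)(0.2925) = 0.49875
adj(I−A) = Cᵀ =
  [ 0.7575   0.3075   0.3300]
  [ 0.1425   0.6175   0.0950]
  [ 0.2925   0.2175   0.7200]
(I − A)⁻¹ = adj(I−A) / det(I−A) ≈
  [   1.51880     0.61654     0.66165]
  [   0.28571     1.23810     0.19048]
  [   0.58647     0.43609     1.44361]
The output multiplier for sector j is the column-j sum of the Leontief inverse (I − A)⁻¹ = adj(I−A) / det(I−A).
Column 3 of adj(I−A): (0.3300, 0.0950, 0.7200); det(I−A) = 0.49875.
m_3 = (0.3300 + 0.0950 + 0.7200) / 0.49875 = 1.145 / 0.49875 ≈ 2.2957.

m_3 = 2.2957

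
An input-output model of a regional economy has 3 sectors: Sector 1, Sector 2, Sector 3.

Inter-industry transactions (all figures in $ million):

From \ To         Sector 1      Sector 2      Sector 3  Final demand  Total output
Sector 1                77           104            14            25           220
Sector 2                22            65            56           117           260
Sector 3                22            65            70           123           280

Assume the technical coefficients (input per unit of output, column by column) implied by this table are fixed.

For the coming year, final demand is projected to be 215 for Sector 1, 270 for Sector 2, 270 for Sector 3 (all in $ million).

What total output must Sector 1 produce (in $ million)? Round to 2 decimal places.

Technical coefficients a_ij = z_ij / X_j:
  a_11 = 77/220 = 0.35, a_21 = 22/220 = 0.10, a_31 = 22/220 = 0.10
  a_12 = 104/260 = 0.40, a_22 = 65/260 = 0.25, a_32 = 65/260 = 0.25
  a_13 = 14/280 = 0.05, a_23 = 56/280 = 0.20, a_33 = 70/280 = 0.25
I − A =
  [   0.65    -0.40    -0.05]
  [  -0.10     0.75    -0.20]
  [  -0.10    -0.25     0.75]
Cofactors of I−A, C_ij = (−1)^(i+j)·(minor ij) (rows/columns in the sector order above):
  C_11 = (0.75)(0.75) − (-0.20)(-0.25) = 0.5125
  C_12 = −[(-0.10)(0.75) − (-0.20)(-0.10)] = 0.0950
  C_13 = (-0.10)(-0.25) − (0.75)(-0.10) = 0.1000
  C_21 = −[(-0.40)(0.75) − (-0.05)(-0.25)] = 0.3125
  C_22 = (0.65)(0.75) − (-0.05)(-0.10) = 0.4825
  C_23 = −[(0.65)(-0.25) − (-0.40)(-0.10)] = 0.2025
  C_31 = (-0.40)(-0.20) − (-0.05)(0.75) = 0.1175
  C_32 = −[(0.65)(-0.20) − (-0.05)(-0.10)] = 0.1350
  C_33 = (0.65)(0.75) − (-0.40)(-0.10) = 0.4475
det(I−A) = Σ_j (I−A)_1j·C_1j = (0.65)(0.5125) + (-0.40)(0.0950) + (-0.05)(0.1000) = 0.290125
adj(I−A) = Cᵀ =
  [ 0.5125   0.3125   0.1175]
  [ 0.0950   0.4825   0.1350]
  [ 0.1000   0.2025   0.4475]
(I − A)⁻¹ = adj(I−A) / det(I−A) ≈
  [   1.7665     1.0771     0.4050]
  [   0.3274     1.6631     0.4653]
  [   0.3447     0.6980     1.5424]
x = (I − A)⁻¹ d = adj(I−A)·d / det(I−A), with det(I−A) = 0.290125:
  x_1 = (0.5125·215 + 0.3125·270 + 0.1175·270) / 0.290125 = 226.2875 / 0.290125 ≈ 779.97
  x_2 = (0.0950·215 + 0.4825·270 + 0.1350·270) / 0.290125 = 187.15 / 0.290125 ≈ 645.07
  x_3 = (0.1000·215 + 0.2025·270 + 0.4475·270) / 0.290125 = 197.00 / 0.290125 ≈ 679.02

x_1 = 779.97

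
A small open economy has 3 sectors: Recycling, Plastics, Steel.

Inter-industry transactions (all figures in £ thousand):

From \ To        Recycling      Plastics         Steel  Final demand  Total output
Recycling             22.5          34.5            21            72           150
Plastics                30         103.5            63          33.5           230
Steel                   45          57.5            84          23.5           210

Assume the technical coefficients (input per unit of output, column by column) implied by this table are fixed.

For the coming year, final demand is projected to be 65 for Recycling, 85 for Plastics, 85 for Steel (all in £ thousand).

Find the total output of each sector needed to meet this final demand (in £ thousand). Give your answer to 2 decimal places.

Technical coefficients a_ij = z_ij / X_j:
  a_11 = 22.5/150 = 0.15, a_21 = 30/150 = 0.20, a_31 = 45/150 = 0.30
  a_12 = 34.5/230 = 0.15, a_22 = 103.5/230 = 0.45, a_32 = 57.5/230 = 0.25
  a_13 = 21/210 = 0.10, a_23 = 63/210 = 0.30, a_33 = 84/210 = 0.40
I − A =
  [   0.85    -0.15    -0.10]
  [  -0.20     0.55    -0.30]
  [  -0.30    -0.25     0.60]
Cofactors of I−A, C_ij = (−1)^(i+j)·(minor ij) (rows/columns in the sector order above):
  C_11 = (0.55)(0.60) − (-0.30)(-0.25) = 0.2550
  C_12 = −[(-0.20)(0.60) − (-0.30)(-0.30)] = 0.2100
  C_13 = (-0.20)(-0.25) − (0.55)(-0.30) = 0.2150
  C_21 = −[(-0.15)(0.60) − (-0.10)(-0.25)] = 0.1150
  C_22 = (0.85)(0.60) − (-0.10)(-0.30) = 0.4800
  C_23 = −[(0.85)(-0.25) − (-0.15)(-0.30)] = 0.2575
  C_31 = (-0.15)(-0.30) − (-0.10)(0.55) = 0.1000
  C_32 = −[(0.85)(-0.30) − (-0.10)(-0.20)] = 0.2750
  C_33 = (0.85)(0.55) − (-0.15)(-0.20) = 0.4375
det(I−A) = Σ_j (I−A)_1j·C_1j = (0.85)(0.2550) + (-0.15)(0.2100) + (-0.10)(0.2150) = 0.16375
adj(I−A) = Cᵀ =
  [ 0.2550   0.1150   0.1000]
  [ 0.2100   0.4800   0.2750]
  [ 0.2150   0.2575   0.4375]
(I − A)⁻¹ = adj(I−A) / det(I−A) ≈
  [   1.5573     0.7023     0.6107]
  [   1.2824     2.9313     1.6794]
  [   1.3130     1.5725     2.6718]
x = (I − A)⁻¹ d = adj(I−A)·d / det(I−A), with det(I−A) = 0.16375:
  x_1 = (0.2550·65 + 0.1150·85 + 0.1000·85) / 0.16375 = 34.85 / 0.16375 ≈ 212.82
  x_2 = (0.2100·65 + 0.4800·85 + 0.2750·85) / 0.16375 = 77.825 / 0.16375 ≈ 475.27
  x_3 = (0.2150·65 + 0.2575·85 + 0.4375·85) / 0.16375 = 73.05 / 0.16375 ≈ 446.11

x_1 = 212.82, x_2 = 475.27, x_3 = 446.11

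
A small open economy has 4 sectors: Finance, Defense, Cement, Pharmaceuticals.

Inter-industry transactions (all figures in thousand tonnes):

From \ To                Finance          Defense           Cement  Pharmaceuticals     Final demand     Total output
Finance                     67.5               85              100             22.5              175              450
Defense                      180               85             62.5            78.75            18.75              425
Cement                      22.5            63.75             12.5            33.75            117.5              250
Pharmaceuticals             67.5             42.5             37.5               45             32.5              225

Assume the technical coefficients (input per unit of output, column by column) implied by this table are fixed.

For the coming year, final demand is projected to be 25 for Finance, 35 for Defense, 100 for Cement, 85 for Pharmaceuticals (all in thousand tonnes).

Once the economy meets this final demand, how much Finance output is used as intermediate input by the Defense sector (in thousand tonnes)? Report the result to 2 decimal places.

Technical coefficients a_ij = z_ij / X_j:
  a_11 = 67.5/450 = 0.15, a_21 = 180/450 = 0.40, a_31 = 22.5/450 = 0.05, a_41 = 67.5/450 = 0.15
  a_12 = 85/425 = 0.20, a_22 = 85/425 = 0.20, a_32 = 63.75/425 = 0.15, a_42 = 42.5/425 = 0.10
  a_13 = 100/250 = 0.40, a_23 = 62.5/250 = 0.25, a_33 = 12.5/250 = 0.05, a_43 = 37.5/250 = 0.15
  a_14 = 22.5/225 = 0.10, a_24 = 78.75/225 = 0.35, a_34 = 33.75/225 = 0.15, a_44 = 45/225 = 0.20
I − A =
  [   0.85    -0.20    -0.40    -0.10]
  [  -0.40     0.80    -0.25    -0.35]
  [  -0.05    -0.15     0.95    -0.15]
  [  -0.15    -0.10    -0.15     0.80]
Compute the cofactors C_ij = (−1)^(i+j)·(3×3 minor ij) of I−A; the adjugate is their transpose:
adj(I−A) = Cᵀ =
  [ 0.515125   0.213250   0.307000   0.215250]
  [ 0.363125   0.586875   0.365875   0.370750]
  [ 0.110125   0.125500   0.423750   0.148125]
  [ 0.162625   0.136875   0.182750   0.495625]
det(I−A) = Σ_j (I−A)_1j·C_1j = (0.85)(0.515125) + (-0.20)(0.363125) + (-0.40)(0.110125) + (-0.10)(0.162625) = 0.30491875
(I − A)⁻¹ = adj(I−A) / det(I−A) ≈
  [   1.6894     0.6994     1.0068     0.7059]
  [   1.1909     1.9247     1.1999     1.2159]
  [   0.3612     0.4116     1.3897     0.4858]
  [   0.5333     0.4489     0.5993     1.6254]
First solve x = (I − A)⁻¹ d = adj(I−A)·d / det(I−A); in particular x_2 = (0.363125·25 + 0.586875·35 + 0.365875·100 + 0.370750·85) / 0.30491875 = 97.72 / 0.30491875 ≈ 320.4788.
Intermediate flow from 1 to 2: z_12 = a_12 · x_2 = 0.20 × 97.72 / 0.30491875 = 19.544 / 0.30491875 ≈ 64.10.

z_12 = 64.10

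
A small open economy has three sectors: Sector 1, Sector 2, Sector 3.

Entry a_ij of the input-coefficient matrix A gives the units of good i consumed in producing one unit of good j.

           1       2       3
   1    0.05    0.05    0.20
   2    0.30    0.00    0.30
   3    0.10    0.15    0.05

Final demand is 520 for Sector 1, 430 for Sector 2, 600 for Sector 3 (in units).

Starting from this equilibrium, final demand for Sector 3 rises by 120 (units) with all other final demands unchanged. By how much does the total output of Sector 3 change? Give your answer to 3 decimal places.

I − A =
  [   0.95    -0.05    -0.20]
  [  -0.30     1.00    -0.30]
  [  -0.10    -0.15     0.95]
Cofactors of I−A, C_ij = (−1)^(i+j)·(minor ij) (rows/columns in the sector order above):
  C_11 = (1.00)(0.95) − (-0.30)(-0.15) = 0.9050
  C_12 = −[(-0.30)(0.95) − (-0.30)(-0.10)] = 0.3150
  C_13 = (-0.30)(-0.15) − (1.00)(-0.10) = 0.1450
  C_21 = −[(-0.05)(0.95) − (-0.20)(-0.15)] = 0.0775
  C_22 = (0.95)(0.95) − (-0.20)(-0.10) = 0.8825
  C_23 = −[(0.95)(-0.15) − (-0.05)(-0.10)] = 0.1475
  C_31 = (-0.05)(-0.30) − (-0.20)(1.00) = 0.2150
  C_32 = −[(0.95)(-0.30) − (-0.20)(-0.30)] = 0.3450
  C_33 = (0.95)(1.00) − (-0.05)(-0.30) = 0.9350
det(I−A) = Σ_j (I−A)_1j·C_1j = (0.95)(0.9050) + (-0.05)(0.3150) + (-0.20)(0.1450) = 0.8150
adj(I−A) = Cᵀ =
  [ 0.9050   0.0775   0.2150]
  [ 0.3150   0.8825   0.3450]
  [ 0.1450   0.1475   0.9350]
(I − A)⁻¹ = adj(I−A) / det(I−A) ≈
  [   1.1104     0.0951     0.2638]
  [   0.3865     1.0828     0.4233]
  [   0.1779     0.1810     1.1472]
Δx = (I − A)⁻¹ Δd with Δd having +120 in the Sector 3 component and 0 elsewhere.
So Δx_3 = L_33 · (+120), where L_33 = adj(I−A)_33 / det(I−A) = 0.9350 / 0.8150.
Δx_3 = 0.9350 × (+120) / 0.8150 = 112.20 / 0.8150 ≈ 137.669.

Δx_3 = 137.669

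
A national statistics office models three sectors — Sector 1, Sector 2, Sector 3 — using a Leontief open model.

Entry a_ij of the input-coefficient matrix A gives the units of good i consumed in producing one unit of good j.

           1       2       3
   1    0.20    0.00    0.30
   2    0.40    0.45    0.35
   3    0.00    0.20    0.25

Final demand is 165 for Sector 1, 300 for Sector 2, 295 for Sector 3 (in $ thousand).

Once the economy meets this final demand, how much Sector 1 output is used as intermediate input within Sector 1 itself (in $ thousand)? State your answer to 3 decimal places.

z_11 = 98.550

I − A =
  [   0.80     0.00    -0.30]
  [  -0.40     0.55    -0.35]
  [   0.00    -0.20     0.75]
Cofactors of I−A, C_ij = (−1)^(i+j)·(minor ij) (rows/columns in the sector order above):
  C_11 = (0.55)(0.75) − (-0.35)(-0.20) = 0.3425
  C_12 = −[(-0.40)(0.75) − (-0.35)(0.00)] = 0.3000
  C_13 = (-0.40)(-0.20) − (0.55)(0.00) = 0.0800
  C_21 = −[(0.00)(0.75) − (-0.30)(-0.20)] = 0.0600
  C_22 = (0.80)(0.75) − (-0.30)(0.00) = 0.6000
  C_23 = −[(0.80)(-0.20) − (0.00)(0.00)] = 0.1600
  C_31 = (0.00)(-0.35) − (-0.30)(0.55) = 0.1650
  C_32 = −[(0.80)(-0.35) − (-0.30)(-0.40)] = 0.4000
  C_33 = (0.80)(0.55) − (0.00)(-0.40) = 0.4400
det(I−A) = Σ_j (I−A)_1j·C_1j = (0.80)(0.3425) + (0.00)(0.3000) + (-0.30)(0.0800) = 0.2500
adj(I−A) = Cᵀ =
  [ 0.3425   0.0600   0.1650]
  [ 0.3000   0.6000   0.4000]
  [ 0.0800   0.1600   0.4400]
(I − A)⁻¹ = adj(I−A) / det(I−A) ≈
  [   1.3700     0.2400     0.6600]
  [   1.2000     2.4000     1.6000]
  [   0.3200     0.6400     1.7600]
First solve x = (I − A)⁻¹ d = adj(I−A)·d / det(I−A); in particular x_1 = (0.3425·165 + 0.0600·300 + 0.1650·295) / 0.2500 = 123.1875 / 0.2500 = 492.75000.
Intermediate flow from 1 to 1: z_11 = a_11 · x_1 = 0.20 × 123.1875 / 0.2500 = 24.6375 / 0.2500 = 98.550.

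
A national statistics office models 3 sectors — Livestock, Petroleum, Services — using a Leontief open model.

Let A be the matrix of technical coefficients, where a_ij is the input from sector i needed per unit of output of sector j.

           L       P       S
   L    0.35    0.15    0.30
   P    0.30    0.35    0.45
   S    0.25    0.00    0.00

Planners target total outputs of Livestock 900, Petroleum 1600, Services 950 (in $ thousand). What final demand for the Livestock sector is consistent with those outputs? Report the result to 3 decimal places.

d_L = 60.000

I − A =
  [   0.65    -0.15    -0.30]
  [  -0.30     0.65    -0.45]
  [  -0.25     0.00     1.00]
d = (I − A) x:
  d_L = (+0.65)·900 + (-0.15)·1600 + (-0.30)·950 = 60.000
  d_P = (-0.30)·900 + (+0.65)·1600 + (-0.45)·950 = 342.500
  d_S = (-0.25)·900 + (+0.00)·1600 + (+1.00)·950 = 725.000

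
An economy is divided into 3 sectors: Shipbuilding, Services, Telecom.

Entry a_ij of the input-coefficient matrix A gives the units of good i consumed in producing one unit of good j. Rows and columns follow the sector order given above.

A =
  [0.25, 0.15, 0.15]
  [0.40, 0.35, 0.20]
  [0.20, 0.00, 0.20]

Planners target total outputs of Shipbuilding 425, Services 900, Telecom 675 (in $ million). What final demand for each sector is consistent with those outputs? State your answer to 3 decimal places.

I − A =
  [   0.75    -0.15    -0.15]
  [  -0.40     0.65    -0.20]
  [  -0.20     0.00     0.80]
d = (I − A) x:
  d_1 = (+0.75)·425 + (-0.15)·900 + (-0.15)·675 = 82.500
  d_2 = (-0.40)·425 + (+0.65)·900 + (-0.20)·675 = 280.000
  d_3 = (-0.20)·425 + (+0.00)·900 + (+0.80)·675 = 455.000

d_1 = 82.500, d_2 = 280.000, d_3 = 455.000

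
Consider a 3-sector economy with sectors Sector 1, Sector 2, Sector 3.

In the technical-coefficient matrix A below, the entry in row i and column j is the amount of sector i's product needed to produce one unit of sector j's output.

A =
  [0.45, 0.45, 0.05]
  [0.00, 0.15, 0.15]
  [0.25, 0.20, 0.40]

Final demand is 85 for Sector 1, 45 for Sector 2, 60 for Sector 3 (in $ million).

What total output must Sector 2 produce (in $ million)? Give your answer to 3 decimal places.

x_2 = 94.820

I − A =
  [   0.55    -0.45    -0.05]
  [   0.00     0.85    -0.15]
  [  -0.25    -0.20     0.60]
Cofactors of I−A, C_ij = (−1)^(i+j)·(minor ij) (rows/columns in the sector order above):
  C_11 = (0.85)(0.60) − (-0.15)(-0.20) = 0.4800
  C_12 = −[(0.00)(0.60) − (-0.15)(-0.25)] = 0.0375
  C_13 = (0.00)(-0.20) − (0.85)(-0.25) = 0.2125
  C_21 = −[(-0.45)(0.60) − (-0.05)(-0.20)] = 0.2800
  C_22 = (0.55)(0.60) − (-0.05)(-0.25) = 0.3175
  C_23 = −[(0.55)(-0.20) − (-0.45)(-0.25)] = 0.2225
  C_31 = (-0.45)(-0.15) − (-0.05)(0.85) = 0.1100
  C_32 = −[(0.55)(-0.15) − (-0.05)(0.00)] = 0.0825
  C_33 = (0.55)(0.85) − (-0.45)(0.00) = 0.4675
det(I−A) = Σ_j (I−A)_1j·C_1j = (0.55)(0.4800) + (-0.45)(0.0375) + (-0.05)(0.2125) = 0.2365
adj(I−A) = Cᵀ =
  [ 0.4800   0.2800   0.1100]
  [ 0.0375   0.3175   0.0825]
  [ 0.2125   0.2225   0.4675]
(I − A)⁻¹ = adj(I−A) / det(I−A) ≈
  [   2.0296     1.1839     0.4651]
  [   0.1586     1.3425     0.3488]
  [   0.8985     0.9408     1.9767]
x = (I − A)⁻¹ d = adj(I−A)·d / det(I−A), with det(I−A) = 0.2365:
  x_1 = (0.4800·85 + 0.2800·45 + 0.1100·60) / 0.2365 = 60.00 / 0.2365 ≈ 253.700
  x_2 = (0.0375·85 + 0.3175·45 + 0.0825·60) / 0.2365 = 22.425 / 0.2365 ≈ 94.820
  x_3 = (0.2125·85 + 0.2225·45 + 0.4675·60) / 0.2365 = 56.125 / 0.2365 ≈ 237.315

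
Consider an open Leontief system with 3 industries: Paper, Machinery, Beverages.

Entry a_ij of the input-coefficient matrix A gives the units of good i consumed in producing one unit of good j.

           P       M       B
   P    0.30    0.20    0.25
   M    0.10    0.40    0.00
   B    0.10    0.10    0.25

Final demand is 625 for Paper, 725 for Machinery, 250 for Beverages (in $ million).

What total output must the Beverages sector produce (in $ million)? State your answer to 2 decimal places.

I − A =
  [   0.70    -0.20    -0.25]
  [  -0.10     0.60     0.00]
  [  -0.10    -0.10     0.75]
Cofactors of I−A, C_ij = (−1)^(i+j)·(minor ij) (rows/columns in the sector order above):
  C_11 = (0.60)(0.75) − (0.00)(-0.10) = 0.4500
  C_12 = −[(-0.10)(0.75) − (0.00)(-0.10)] = 0.0750
  C_13 = (-0.10)(-0.10) − (0.60)(-0.10) = 0.0700
  C_21 = −[(-0.20)(0.75) − (-0.25)(-0.10)] = 0.1750
  C_22 = (0.70)(0.75) − (-0.25)(-0.10) = 0.5000
  C_23 = −[(0.70)(-0.10) − (-0.20)(-0.10)] = 0.0900
  C_31 = (-0.20)(0.00) − (-0.25)(0.60) = 0.1500
  C_32 = −[(0.70)(0.00) − (-0.25)(-0.10)] = 0.0250
  C_33 = (0.70)(0.60) − (-0.20)(-0.10) = 0.4000
det(I−A) = Σ_j (I−A)_1j·C_1j = (0.70)(0.4500) + (-0.20)(0.0750) + (-0.25)(0.0700) = 0.2825
adj(I−A) = Cᵀ =
  [ 0.4500   0.1750   0.1500]
  [ 0.0750   0.5000   0.0250]
  [ 0.0700   0.0900   0.4000]
(I − A)⁻¹ = adj(I−A) / det(I−A) ≈
  [   1.5929     0.6195     0.5310]
  [   0.2655     1.7699     0.0885]
  [   0.2478     0.3186     1.4159]
x = (I − A)⁻¹ d = adj(I−A)·d / det(I−A), with det(I−A) = 0.2825:
  x_P = (0.4500·625 + 0.1750·725 + 0.1500·250) / 0.2825 = 445.625 / 0.2825 ≈ 1577.43
  x_M = (0.0750·625 + 0.5000·725 + 0.0250·250) / 0.2825 = 415.625 / 0.2825 ≈ 1471.24
  x_B = (0.0700·625 + 0.0900·725 + 0.4000·250) / 0.2825 = 209.00 / 0.2825 ≈ 739.82

x_B = 739.82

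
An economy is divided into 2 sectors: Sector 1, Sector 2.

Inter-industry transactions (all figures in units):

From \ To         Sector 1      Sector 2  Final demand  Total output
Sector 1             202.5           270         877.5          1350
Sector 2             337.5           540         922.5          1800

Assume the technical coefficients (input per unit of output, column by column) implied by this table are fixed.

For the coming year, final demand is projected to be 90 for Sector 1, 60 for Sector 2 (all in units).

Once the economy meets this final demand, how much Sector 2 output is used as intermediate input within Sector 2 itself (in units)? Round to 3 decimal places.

z_22 = 39.552

Technical coefficients a_ij = z_ij / X_j:
  a_11 = 202.5/1350 = 0.15, a_21 = 337.5/1350 = 0.25
  a_12 = 270/1800 = 0.15, a_22 = 540/1800 = 0.30
I − A =
  [   0.85    -0.15]
  [  -0.25     0.70]
det(I−A) = (0.85)(0.70) − (-0.15)(-0.25) = 0.5575
adj(I−A) = [[0.70, 0.15], [0.25, 0.85]]
(I − A)⁻¹ = adj(I−A) / det(I−A) ≈
  [   1.2556     0.2691]
  [   0.4484     1.5247]
First solve x = (I − A)⁻¹ d = adj(I−A)·d / det(I−A); in particular x_2 = (0.25·90 + 0.85·60) / 0.5575 = 73.50 / 0.5575 ≈ 131.83857.
Intermediate flow from 2 to 2: z_22 = a_22 · x_2 = 0.30 × 73.50 / 0.5575 = 22.05 / 0.5575 ≈ 39.552.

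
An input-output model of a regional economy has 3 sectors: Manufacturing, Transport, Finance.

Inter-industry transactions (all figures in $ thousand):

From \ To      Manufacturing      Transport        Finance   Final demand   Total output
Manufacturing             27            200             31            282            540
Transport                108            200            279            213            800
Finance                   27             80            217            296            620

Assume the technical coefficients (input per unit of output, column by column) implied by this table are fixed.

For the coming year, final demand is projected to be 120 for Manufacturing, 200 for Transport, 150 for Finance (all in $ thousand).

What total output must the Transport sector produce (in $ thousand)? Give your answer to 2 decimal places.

Technical coefficients a_ij = z_ij / X_j:
  a_11 = 27/540 = 0.05, a_21 = 108/540 = 0.20, a_31 = 27/540 = 0.05
  a_12 = 200/800 = 0.25, a_22 = 200/800 = 0.25, a_32 = 80/800 = 0.10
  a_13 = 31/620 = 0.05, a_23 = 279/620 = 0.45, a_33 = 217/620 = 0.35
I − A =
  [   0.95    -0.25    -0.05]
  [  -0.20     0.75    -0.45]
  [  -0.05    -0.10     0.65]
Cofactors of I−A, C_ij = (−1)^(i+j)·(minor ij) (rows/columns in the sector order above):
  C_11 = (0.75)(0.65) − (-0.45)(-0.10) = 0.4425
  C_12 = −[(-0.20)(0.65) − (-0.45)(-0.05)] = 0.1525
  C_13 = (-0.20)(-0.10) − (0.75)(-0.05) = 0.0575
  C_21 = −[(-0.25)(0.65) − (-0.05)(-0.10)] = 0.1675
  C_22 = (0.95)(0.65) − (-0.05)(-0.05) = 0.6150
  C_23 = −[(0.95)(-0.10) − (-0.25)(-0.05)] = 0.1075
  C_31 = (-0.25)(-0.45) − (-0.05)(0.75) = 0.1500
  C_32 = −[(0.95)(-0.45) − (-0.05)(-0.20)] = 0.4375
  C_33 = (0.95)(0.75) − (-0.25)(-0.20) = 0.6625
det(I−A) = Σ_j (I−A)_1j·C_1j = (0.95)(0.4425) + (-0.25)(0.1525) + (-0.05)(0.0575) = 0.379375
adj(I−A) = Cᵀ =
  [ 0.4425   0.1675   0.1500]
  [ 0.1525   0.6150   0.4375]
  [ 0.0575   0.1075   0.6625]
(I − A)⁻¹ = adj(I−A) / det(I−A) ≈
  [   1.1664     0.4415     0.3954]
  [   0.4020     1.6211     1.1532]
  [   0.1516     0.2834     1.7463]
x = (I − A)⁻¹ d = adj(I−A)·d / det(I−A), with det(I−A) = 0.379375:
  x_1 = (0.4425·120 + 0.1675·200 + 0.1500·150) / 0.379375 = 109.10 / 0.379375 ≈ 287.58
  x_2 = (0.1525·120 + 0.6150·200 + 0.4375·150) / 0.379375 = 206.925 / 0.379375 ≈ 545.44
  x_3 = (0.0575·120 + 0.1075·200 + 0.6625·150) / 0.379375 = 127.775 / 0.379375 ≈ 336.80

x_2 = 545.44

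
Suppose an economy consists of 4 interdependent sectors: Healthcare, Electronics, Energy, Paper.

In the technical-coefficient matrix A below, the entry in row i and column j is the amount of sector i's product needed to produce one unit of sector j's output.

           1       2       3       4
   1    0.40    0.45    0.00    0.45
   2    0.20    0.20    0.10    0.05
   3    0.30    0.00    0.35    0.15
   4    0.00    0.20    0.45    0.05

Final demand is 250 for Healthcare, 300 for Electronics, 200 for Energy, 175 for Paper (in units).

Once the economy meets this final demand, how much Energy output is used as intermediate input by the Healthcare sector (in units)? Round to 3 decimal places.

z_31 = 666.991

I − A =
  [   0.60    -0.45     0.00    -0.45]
  [  -0.20     0.80    -0.10    -0.05]
  [  -0.30     0.00     0.65    -0.15]
  [   0.00    -0.20    -0.45     0.95]
Compute the cofactors C_ij = (−1)^(i+j)·(3×3 minor ij) of I−A; the adjugate is their transpose:
adj(I−A) = Cᵀ =
  [ 0.430500   0.306000   0.223875   0.255375]
  [ 0.145250   0.269250   0.111000   0.100500]
  [ 0.231000   0.173250   0.346500   0.173250]
  [ 0.140000   0.138750   0.187500   0.240000]
det(I−A) = Σ_j (I−A)_1j·C_1j = (0.60)(0.430500) + (-0.45)(0.145250) + (0.00)(0.231000) + (-0.45)(0.140000) = 0.1299375
(I − A)⁻¹ = adj(I−A) / det(I−A) ≈
  [   3.3131     2.3550     1.7229     1.9654]
  [   1.1178     2.0722     0.8543     0.7734]
  [   1.7778     1.3333     2.6667     1.3333]
  [   1.0774     1.0678     1.4430     1.8470]
First solve x = (I − A)⁻¹ d = adj(I−A)·d / det(I−A); in particular x_1 = (0.430500·250 + 0.306000·300 + 0.223875·200 + 0.255375·175) / 0.1299375 = 288.890625 / 0.1299375 ≈ 2223.30447.
Intermediate flow from 3 to 1: z_31 = a_31 · x_1 = 0.30 × 288.890625 / 0.1299375 = 86.6671875 / 0.1299375 ≈ 666.991.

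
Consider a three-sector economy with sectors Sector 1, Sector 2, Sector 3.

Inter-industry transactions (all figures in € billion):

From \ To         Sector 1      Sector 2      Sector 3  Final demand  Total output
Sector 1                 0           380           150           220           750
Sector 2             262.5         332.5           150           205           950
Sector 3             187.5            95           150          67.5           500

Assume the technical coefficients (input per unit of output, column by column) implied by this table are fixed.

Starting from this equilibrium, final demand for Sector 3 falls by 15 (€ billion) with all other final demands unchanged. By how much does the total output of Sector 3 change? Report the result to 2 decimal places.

Technical coefficients a_ij = z_ij / X_j:
  a_11 = 0/750 = 0.00, a_21 = 262.5/750 = 0.35, a_31 = 187.5/750 = 0.25
  a_12 = 380/950 = 0.40, a_22 = 332.5/950 = 0.35, a_32 = 95/950 = 0.10
  a_13 = 150/500 = 0.30, a_23 = 150/500 = 0.30, a_33 = 150/500 = 0.30
I − A =
  [   1.00    -0.40    -0.30]
  [  -0.35     0.65    -0.30]
  [  -0.25    -0.10     0.70]
Cofactors of I−A, C_ij = (−1)^(i+j)·(minor ij) (rows/columns in the sector order above):
  C_11 = (0.65)(0.70) − (-0.30)(-0.10) = 0.4250
  C_12 = −[(-0.35)(0.70) − (-0.30)(-0.25)] = 0.3200
  C_13 = (-0.35)(-0.10) − (0.65)(-0.25) = 0.1975
  C_21 = −[(-0.40)(0.70) − (-0.30)(-0.10)] = 0.3100
  C_22 = (1.00)(0.70) − (-0.30)(-0.25) = 0.6250
  C_23 = −[(1.00)(-0.10) − (-0.40)(-0.25)] = 0.2000
  C_31 = (-0.40)(-0.30) − (-0.30)(0.65) = 0.3150
  C_32 = −[(1.00)(-0.30) − (-0.30)(-0.35)] = 0.4050
  C_33 = (1.00)(0.65) − (-0.40)(-0.35) = 0.5100
det(I−A) = Σ_j (I−A)_1j·C_1j = (1.00)(0.4250) + (-0.40)(0.3200) + (-0.30)(0.1975) = 0.23775
adj(I−A) = Cᵀ =
  [ 0.4250   0.3100   0.3150]
  [ 0.3200   0.6250   0.4050]
  [ 0.1975   0.2000   0.5100]
(I − A)⁻¹ = adj(I−A) / det(I−A) ≈
  [   1.7876     1.3039     1.3249]
  [   1.3460     2.6288     1.7035]
  [   0.8307     0.8412     2.1451]
Δx = (I − A)⁻¹ Δd with Δd having -15 in the Sector 3 component and 0 elsewhere.
So Δx_3 = L_33 · (-15), where L_33 = adj(I−A)_33 / det(I−A) = 0.5100 / 0.23775.
Δx_3 = 0.5100 × (-15) / 0.23775 = -7.65 / 0.23775 ≈ -32.18.

Δx_3 = -32.18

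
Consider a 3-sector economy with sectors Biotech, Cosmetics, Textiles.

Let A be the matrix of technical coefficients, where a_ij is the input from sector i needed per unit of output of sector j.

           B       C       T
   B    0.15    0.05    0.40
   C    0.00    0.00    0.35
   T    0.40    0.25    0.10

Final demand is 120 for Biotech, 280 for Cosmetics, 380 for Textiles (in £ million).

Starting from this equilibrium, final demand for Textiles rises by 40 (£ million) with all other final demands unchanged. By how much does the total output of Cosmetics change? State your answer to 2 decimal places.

Δx_C = 22.73

I − A =
  [   0.85    -0.05    -0.40]
  [   0.00     1.00    -0.35]
  [  -0.40    -0.25     0.90]
Cofactors of I−A, C_ij = (−1)^(i+j)·(minor ij) (rows/columns in the sector order above):
  C_11 = (1.00)(0.90) − (-0.35)(-0.25) = 0.8125
  C_12 = −[(0.00)(0.90) − (-0.35)(-0.40)] = 0.1400
  C_13 = (0.00)(-0.25) − (1.00)(-0.40) = 0.4000
  C_21 = −[(-0.05)(0.90) − (-0.40)(-0.25)] = 0.1450
  C_22 = (0.85)(0.90) − (-0.40)(-0.40) = 0.6050
  C_23 = −[(0.85)(-0.25) − (-0.05)(-0.40)] = 0.2325
  C_31 = (-0.05)(-0.35) − (-0.40)(1.00) = 0.4175
  C_32 = −[(0.85)(-0.35) − (-0.40)(0.00)] = 0.2975
  C_33 = (0.85)(1.00) − (-0.05)(0.00) = 0.8500
det(I−A) = Σ_j (I−A)_1j·C_1j = (0.85)(0.8125) + (-0.05)(0.1400) + (-0.40)(0.4000) = 0.523625
adj(I−A) = Cᵀ =
  [ 0.8125   0.1450   0.4175]
  [ 0.1400   0.6050   0.2975]
  [ 0.4000   0.2325   0.8500]
(I − A)⁻¹ = adj(I−A) / det(I−A) ≈
  [   1.5517     0.2769     0.7973]
  [   0.2674     1.1554     0.5682]
  [   0.7639     0.4440     1.6233]
Δx = (I − A)⁻¹ Δd with Δd having +40 in the Textiles component and 0 elsewhere.
So Δx_C = L_CT · (+40), where L_CT = adj(I−A)_CT / det(I−A) = 0.2975 / 0.523625.
Δx_C = 0.2975 × (+40) / 0.523625 = 11.90 / 0.523625 ≈ 22.73.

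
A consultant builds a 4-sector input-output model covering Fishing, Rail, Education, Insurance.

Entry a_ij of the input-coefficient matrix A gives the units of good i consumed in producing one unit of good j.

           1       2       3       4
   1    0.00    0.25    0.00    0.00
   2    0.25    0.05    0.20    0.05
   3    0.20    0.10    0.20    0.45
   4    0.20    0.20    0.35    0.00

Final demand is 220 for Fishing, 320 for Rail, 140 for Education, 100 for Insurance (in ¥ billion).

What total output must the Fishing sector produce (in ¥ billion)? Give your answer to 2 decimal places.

I − A =
  [   1.00    -0.25     0.00     0.00]
  [  -0.25     0.95    -0.20    -0.05]
  [  -0.20    -0.10     0.80    -0.45]
  [  -0.20    -0.20    -0.35     1.00]
Compute the cofactors C_ij = (−1)^(i+j)·(3×3 minor ij) of I−A; the adjugate is their transpose:
adj(I−A) = Cᵀ =
  [ 0.562625   0.160625   0.054375   0.032500]
  [ 0.230125   0.642500   0.217500   0.130000]
  [ 0.322000   0.262500   0.875000   0.406875]
  [ 0.271250   0.252500   0.360625   0.680000]
det(I−A) = Σ_j (I−A)_1j·C_1j = (1.00)(0.562625) + (-0.25)(0.230125) + (0.00)(0.322000) + (0.00)(0.271250) = 0.50509375
(I − A)⁻¹ = adj(I−A) / det(I−A) ≈
  [   1.1139     0.3180     0.1077     0.0643]
  [   0.4556     1.2720     0.4306     0.2574]
  [   0.6375     0.5197     1.7324     0.8055]
  [   0.5370     0.4999     0.7140     1.3463]
x = (I − A)⁻¹ d = adj(I−A)·d / det(I−A), with det(I−A) = 0.50509375:
  x_1 = (0.562625·220 + 0.160625·320 + 0.054375·140 + 0.032500·100) / 0.50509375 = 186.04 / 0.50509375 ≈ 368.33
  x_2 = (0.230125·220 + 0.642500·320 + 0.217500·140 + 0.130000·100) / 0.50509375 = 299.6775 / 0.50509375 ≈ 593.31
  x_3 = (0.322000·220 + 0.262500·320 + 0.875000·140 + 0.406875·100) / 0.50509375 = 318.0275 / 0.50509375 ≈ 629.64
  x_4 = (0.271250·220 + 0.252500·320 + 0.360625·140 + 0.680000·100) / 0.50509375 = 258.9625 / 0.50509375 ≈ 512.70

x_1 = 368.33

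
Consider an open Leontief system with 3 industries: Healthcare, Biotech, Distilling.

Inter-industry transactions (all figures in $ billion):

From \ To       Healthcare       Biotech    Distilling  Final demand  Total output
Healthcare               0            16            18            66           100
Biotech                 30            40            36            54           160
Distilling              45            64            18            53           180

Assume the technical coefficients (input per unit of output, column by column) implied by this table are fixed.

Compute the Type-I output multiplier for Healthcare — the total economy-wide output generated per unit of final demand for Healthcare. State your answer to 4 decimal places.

m_H = 2.7521

Technical coefficients a_ij = z_ij / X_j:
  a_HH = 0/100 = 0.00, a_BH = 30/100 = 0.30, a_DH = 45/100 = 0.45
  a_HB = 16/160 = 0.10, a_BB = 40/160 = 0.25, a_DB = 64/160 = 0.40
  a_HD = 18/180 = 0.10, a_BD = 36/180 = 0.20, a_DD = 18/180 = 0.10
I − A =
  [   1.00    -0.10    -0.10]
  [  -0.30     0.75    -0.20]
  [  -0.45    -0.40     0.90]
Cofactors of I−A, C_ij = (−1)^(i+j)·(minor ij) (rows/columns in the sector order above):
  C_11 = (0.75)(0.90) − (-0.20)(-0.40) = 0.5950
  C_12 = −[(-0.30)(0.90) − (-0.20)(-0.45)] = 0.3600
  C_13 = (-0.30)(-0.40) − (0.75)(-0.45) = 0.4575
  C_21 = −[(-0.10)(0.90) − (-0.10)(-0.40)] = 0.1300
  C_22 = (1.00)(0.90) − (-0.10)(-0.45) = 0.8550
  C_23 = −[(1.00)(-0.40) − (-0.10)(-0.45)] = 0.4450
  C_31 = (-0.10)(-0.20) − (-0.10)(0.75) = 0.0950
  C_32 = −[(1.00)(-0.20) − (-0.10)(-0.30)] = 0.2300
  C_33 = (1.00)(0.75) − (-0.10)(-0.30) = 0.7200
det(I−A) = Σ_j (I−A)_1j·C_1j = (1.00)(0.5950) + (-0.10)(0.3600) + (-0.10)(0.4575) = 0.51325
adj(I−A) = Cᵀ =
  [ 0.5950   0.1300   0.0950]
  [ 0.3600   0.8550   0.2300]
  [ 0.4575   0.4450   0.7200]
(I − A)⁻¹ = adj(I−A) / det(I−A) ≈
  [   1.15928     0.25329     0.18509]
  [   0.70141     1.66585     0.44812]
  [   0.89138     0.86702     1.40283]
The output multiplier for sector j is the column-j sum of the Leontief inverse (I − A)⁻¹ = adj(I−A) / det(I−A).
Column H of adj(I−A): (0.5950, 0.3600, 0.4575); det(I−A) = 0.51325.
m_H = (0.5950 + 0.3600 + 0.4575) / 0.51325 = 1.4125 / 0.51325 ≈ 2.7521.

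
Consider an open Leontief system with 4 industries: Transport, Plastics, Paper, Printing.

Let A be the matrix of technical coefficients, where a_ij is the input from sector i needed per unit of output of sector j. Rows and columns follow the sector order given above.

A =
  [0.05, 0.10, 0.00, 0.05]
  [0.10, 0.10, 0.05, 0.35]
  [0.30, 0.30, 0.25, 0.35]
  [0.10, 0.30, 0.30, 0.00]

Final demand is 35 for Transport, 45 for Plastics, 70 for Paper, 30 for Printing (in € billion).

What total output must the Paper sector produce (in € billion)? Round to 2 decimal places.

x_3 = 233.21

I − A =
  [   0.95    -0.10     0.00    -0.05]
  [  -0.10     0.90    -0.05    -0.35]
  [  -0.30    -0.30     0.75    -0.35]
  [  -0.10    -0.30    -0.30     1.00]
Compute the cofactors C_ij = (−1)^(i+j)·(3×3 minor ij) of I−A; the adjugate is their transpose:
adj(I−A) = Cᵀ =
  [ 0.45000   0.08025   0.02975   0.06100]
  [ 0.13900   0.60450   0.14850   0.27050]
  [ 0.32100   0.42125   0.73575   0.42100]
  [ 0.18300   0.31575   0.26825   0.61800]
det(I−A) = Σ_j (I−A)_1j·C_1j = (0.95)(0.45000) + (-0.10)(0.13900) + (0.00)(0.32100) + (-0.05)(0.18300) = 0.40445
(I − A)⁻¹ = adj(I−A) / det(I−A) ≈
  [   1.1126     0.1984     0.0736     0.1508]
  [   0.3437     1.4946     0.3672     0.6688]
  [   0.7937     1.0415     1.8191     1.0409]
  [   0.4525     0.7807     0.6632     1.5280]
x = (I − A)⁻¹ d = adj(I−A)·d / det(I−A), with det(I−A) = 0.40445:
  x_1 = (0.45000·35 + 0.08025·45 + 0.02975·70 + 0.06100·30) / 0.40445 = 23.27375 / 0.40445 ≈ 57.54
  x_2 = (0.13900·35 + 0.60450·45 + 0.14850·70 + 0.27050·30) / 0.40445 = 50.5775 / 0.40445 ≈ 125.05
  x_3 = (0.32100·35 + 0.42125·45 + 0.73575·70 + 0.42100·30) / 0.40445 = 94.32375 / 0.40445 ≈ 233.21
  x_4 = (0.18300·35 + 0.31575·45 + 0.26825·70 + 0.61800·30) / 0.40445 = 57.93125 / 0.40445 ≈ 143.23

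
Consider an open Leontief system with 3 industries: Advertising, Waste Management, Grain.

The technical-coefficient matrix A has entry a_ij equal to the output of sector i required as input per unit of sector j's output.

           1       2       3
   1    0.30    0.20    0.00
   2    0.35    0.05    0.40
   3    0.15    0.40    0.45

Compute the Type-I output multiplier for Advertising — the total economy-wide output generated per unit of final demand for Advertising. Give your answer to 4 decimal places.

m_1 = 4.4157

I − A =
  [   0.70    -0.20     0.00]
  [  -0.35     0.95    -0.40]
  [  -0.15    -0.40     0.55]
Cofactors of I−A, C_ij = (−1)^(i+j)·(minor ij) (rows/columns in the sector order above):
  C_11 = (0.95)(0.55) − (-0.40)(-0.40) = 0.3625
  C_12 = −[(-0.35)(0.55) − (-0.40)(-0.15)] = 0.2525
  C_13 = (-0.35)(-0.40) − (0.95)(-0.15) = 0.2825
  C_21 = −[(-0.20)(0.55) − (0.00)(-0.40)] = 0.1100
  C_22 = (0.70)(0.55) − (0.00)(-0.15) = 0.3850
  C_23 = −[(0.70)(-0.40) − (-0.20)(-0.15)] = 0.3100
  C_31 = (-0.20)(-0.40) − (0.00)(0.95) = 0.0800
  C_32 = −[(0.70)(-0.40) − (0.00)(-0.35)] = 0.2800
  C_33 = (0.70)(0.95) − (-0.20)(-0.35) = 0.5950
det(I−A) = Σ_j (I−A)_1j·C_1j = (0.70)(0.3625) + (-0.20)(0.2525) + (0.00)(0.2825) = 0.20325
adj(I−A) = Cᵀ =
  [ 0.3625   0.1100   0.0800]
  [ 0.2525   0.3850   0.2800]
  [ 0.2825   0.3100   0.5950]
(I − A)⁻¹ = adj(I−A) / det(I−A) ≈
  [   1.78352     0.54121     0.39360]
  [   1.24231     1.89422     1.37761]
  [   1.38991     1.52522     2.92743]
The output multiplier for sector j is the column-j sum of the Leontief inverse (I − A)⁻¹ = adj(I−A) / det(I−A).
Column 1 of adj(I−A): (0.3625, 0.2525, 0.2825); det(I−A) = 0.20325.
m_1 = (0.3625 + 0.2525 + 0.2825) / 0.20325 = 0.8975 / 0.20325 ≈ 4.4157.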